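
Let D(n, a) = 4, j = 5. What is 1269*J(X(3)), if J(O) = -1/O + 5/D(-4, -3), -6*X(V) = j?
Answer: 62181/20 ≈ 3109.1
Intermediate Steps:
X(V) = -5/6 (X(V) = -1/6*5 = -5/6)
J(O) = 5/4 - 1/O (J(O) = -1/O + 5/4 = 5/4 - 1/O)
1269*J(X(3)) = 1269*(5/4 - 1/(-5/6)) = 1269*(5/4 - 1*(-6/5)) = 1269*(5/4 + 6/5) = 1269*(49/20) = 62181/20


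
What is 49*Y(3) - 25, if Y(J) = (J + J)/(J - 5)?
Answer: -172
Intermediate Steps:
Y(J) = 2*J/(-5 + J) (Y(J) = (2*J)/(-5 + J) = 2*J/(-5 + J))
49*Y(3) - 25 = 49*(2*3/(-5 + 3)) - 25 = 49*(2*3/(-2)) - 25 = 49*(2*3*(-½)) - 25 = 49*(-3) - 25 = -147 - 25 = -172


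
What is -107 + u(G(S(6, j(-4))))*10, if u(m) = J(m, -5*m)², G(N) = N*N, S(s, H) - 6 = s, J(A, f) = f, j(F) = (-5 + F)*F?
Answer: 5183893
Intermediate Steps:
j(F) = F*(-5 + F)
S(s, H) = 6 + s
G(N) = N²
u(m) = 25*m² (u(m) = (-5*m)² = 25*m²)
-107 + u(G(S(6, j(-4))))*10 = -107 + (25*((6 + 6)²)²)*10 = -107 + (25*(12²)²)*10 = -107 + (25*144²)*10 = -107 + (25*20736)*10 = -107 + 518400*10 = -107 + 5184000 = 5183893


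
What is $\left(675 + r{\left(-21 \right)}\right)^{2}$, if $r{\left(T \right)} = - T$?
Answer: $484416$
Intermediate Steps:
$\left(675 + r{\left(-21 \right)}\right)^{2} = \left(675 - -21\right)^{2} = \left(675 + 21\right)^{2} = 696^{2} = 484416$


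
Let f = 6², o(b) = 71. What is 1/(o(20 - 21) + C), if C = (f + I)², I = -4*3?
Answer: 1/647 ≈ 0.0015456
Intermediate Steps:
I = -12
f = 36
C = 576 (C = (36 - 12)² = 24² = 576)
1/(o(20 - 21) + C) = 1/(71 + 576) = 1/647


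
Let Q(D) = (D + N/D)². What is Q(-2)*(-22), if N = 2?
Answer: -198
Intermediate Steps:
Q(D) = (D + 2/D)²
Q(-2)*(-22) = ((2 + (-2)²)²/(-2)²)*(-22) = ((2 + 4)²/4)*(-22) = ((¼)*6²)*(-22) = ((¼)*36)*(-22) = 9*(-22) = -198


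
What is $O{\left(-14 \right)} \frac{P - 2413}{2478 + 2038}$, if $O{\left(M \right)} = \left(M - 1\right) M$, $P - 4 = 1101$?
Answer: $- \frac{68670}{1129} \approx -60.824$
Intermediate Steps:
$P = 1105$ ($P = 4 + 1101 = 1105$)
$O{\left(M \right)} = M \left(-1 + M\right)$ ($O{\left(M \right)} = \left(-1 + M\right) M = M \left(-1 + M\right)$)
$O{\left(-14 \right)} \frac{P - 2413}{2478 + 2038} = - 14 \left(-1 - 14\right) \frac{1105 - 2413}{2478 + 2038} = \left(-14\right) \left(-15\right) \left(- \frac{1308}{4516}\right) = 210 \left(\left(-1308\right) \frac{1}{4516}\right) = 210 \left(- \frac{327}{1129}\right) = - \frac{68670}{1129}$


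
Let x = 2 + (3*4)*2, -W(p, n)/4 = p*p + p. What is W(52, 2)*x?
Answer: -286624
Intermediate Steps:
W(p, n) = -4*p - 4*p² (W(p, n) = -4*(p*p + p) = -4*(p² + p) = -4*(p + p²) = -4*p - 4*p²)
x = 26 (x = 2 + 12*2 = 2 + 24 = 26)
W(52, 2)*x = -4*52*(1 + 52)*26 = -4*52*53*26 = -11024*26 = -286624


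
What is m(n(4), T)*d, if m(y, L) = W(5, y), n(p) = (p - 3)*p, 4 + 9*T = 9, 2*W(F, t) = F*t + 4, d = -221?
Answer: -2652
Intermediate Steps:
W(F, t) = 2 + F*t/2 (W(F, t) = (F*t + 4)/2 = (4 + F*t)/2 = 2 + F*t/2)
T = 5/9 (T = -4/9 + (1/9)*9 = -4/9 + 1 = 5/9 ≈ 0.55556)
n(p) = p*(-3 + p) (n(p) = (-3 + p)*p = p*(-3 + p))
m(y, L) = 2 + 5*y/2 (m(y, L) = 2 + (1/2)*5*y = 2 + 5*y/2)
m(n(4), T)*d = (2 + 5*(4*(-3 + 4))/2)*(-221) = (2 + 5*(4*1)/2)*(-221) = (2 + (5/2)*4)*(-221) = (2 + 10)*(-221) = 12*(-221) = -2652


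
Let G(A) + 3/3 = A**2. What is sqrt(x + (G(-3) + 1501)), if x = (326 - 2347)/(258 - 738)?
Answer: sqrt(21790230)/120 ≈ 38.900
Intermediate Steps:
x = 2021/480 (x = -2021/(-480) = -2021*(-1/480) = 2021/480 ≈ 4.2104)
G(A) = -1 + A**2
sqrt(x + (G(-3) + 1501)) = sqrt(2021/480 + ((-1 + (-3)**2) + 1501)) = sqrt(2021/480 + ((-1 + 9) + 1501)) = sqrt(2021/480 + (8 + 1501)) = sqrt(2021/480 + 1509) = sqrt(726341/480) = sqrt(21790230)/120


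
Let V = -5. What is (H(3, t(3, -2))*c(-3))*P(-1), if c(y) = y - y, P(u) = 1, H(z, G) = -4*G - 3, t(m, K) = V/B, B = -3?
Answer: 0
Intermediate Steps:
t(m, K) = 5/3 (t(m, K) = -5/(-3) = -5*(-1/3) = 5/3)
H(z, G) = -3 - 4*G
c(y) = 0
(H(3, t(3, -2))*c(-3))*P(-1) = ((-3 - 4*5/3)*0)*1 = ((-3 - 20/3)*0)*1 = -29/3*0*1 = 0*1 = 0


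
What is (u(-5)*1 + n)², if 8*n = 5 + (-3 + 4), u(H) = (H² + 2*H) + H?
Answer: 1849/16 ≈ 115.56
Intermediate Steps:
u(H) = H² + 3*H
n = ¾ (n = (5 + (-3 + 4))/8 = (5 + 1)/8 = (⅛)*6 = ¾ ≈ 0.75000)
(u(-5)*1 + n)² = (-5*(3 - 5)*1 + ¾)² = (-5*(-2)*1 + ¾)² = (10*1 + ¾)² = (10 + ¾)² = (43/4)² = 1849/16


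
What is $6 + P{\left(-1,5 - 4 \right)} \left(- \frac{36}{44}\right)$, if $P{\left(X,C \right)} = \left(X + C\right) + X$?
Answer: $\frac{75}{11} \approx 6.8182$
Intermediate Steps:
$P{\left(X,C \right)} = C + 2 X$ ($P{\left(X,C \right)} = \left(C + X\right) + X = C + 2 X$)
$6 + P{\left(-1,5 - 4 \right)} \left(- \frac{36}{44}\right) = 6 + \left(\left(5 - 4\right) + 2 \left(-1\right)\right) \left(- \frac{36}{44}\right) = 6 + \left(\left(5 - 4\right) - 2\right) \left(\left(-36\right) \frac{1}{44}\right) = 6 + \left(1 - 2\right) \left(- \frac{9}{11}\right) = 6 - - \frac{9}{11} = 6 + \frac{9}{11} = \frac{75}{11}$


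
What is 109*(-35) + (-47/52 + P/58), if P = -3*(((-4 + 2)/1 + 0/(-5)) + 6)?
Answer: -5754695/1508 ≈ -3816.1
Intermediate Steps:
P = -12 (P = -3*((-2*1 + 0*(-1/5)) + 6) = -3*((-2 + 0) + 6) = -3*(-2 + 6) = -3*4 = -12)
109*(-35) + (-47/52 + P/58) = 109*(-35) + (-47/52 - 12/58) = -3815 + (-47*1/52 - 12*1/58) = -3815 + (-47/52 - 6/29) = -3815 - 1675/1508 = -5754695/1508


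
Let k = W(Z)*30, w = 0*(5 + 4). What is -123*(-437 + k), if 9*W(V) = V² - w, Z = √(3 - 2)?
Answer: 53341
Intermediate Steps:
w = 0 (w = 0*9 = 0)
Z = 1 (Z = √1 = 1)
W(V) = V²/9 (W(V) = (V² - 1*0)/9 = (V² + 0)/9 = V²/9)
k = 10/3 (k = ((⅑)*1²)*30 = ((⅑)*1)*30 = (⅑)*30 = 10/3 ≈ 3.3333)
-123*(-437 + k) = -123*(-437 + 10/3) = -123*(-1301/3) = 53341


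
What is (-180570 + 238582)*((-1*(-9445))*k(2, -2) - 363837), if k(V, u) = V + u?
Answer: -21106912044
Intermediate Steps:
(-180570 + 238582)*((-1*(-9445))*k(2, -2) - 363837) = (-180570 + 238582)*((-1*(-9445))*(2 - 2) - 363837) = 58012*(9445*0 - 363837) = 58012*(0 - 363837) = 58012*(-363837) = -21106912044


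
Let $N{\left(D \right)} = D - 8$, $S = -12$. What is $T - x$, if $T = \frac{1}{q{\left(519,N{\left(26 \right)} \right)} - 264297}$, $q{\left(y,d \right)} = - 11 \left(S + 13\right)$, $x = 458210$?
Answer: $- \frac{121108568681}{264308} \approx -4.5821 \cdot 10^{5}$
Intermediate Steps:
$N{\left(D \right)} = -8 + D$
$q{\left(y,d \right)} = -11$ ($q{\left(y,d \right)} = - 11 \left(-12 + 13\right) = \left(-11\right) 1 = -11$)
$T = - \frac{1}{264308}$ ($T = \frac{1}{-11 - 264297} = \frac{1}{-264308} = - \frac{1}{264308} \approx -3.7835 \cdot 10^{-6}$)
$T - x = - \frac{1}{264308} - 458210 = - \frac{121108568681}{264308}$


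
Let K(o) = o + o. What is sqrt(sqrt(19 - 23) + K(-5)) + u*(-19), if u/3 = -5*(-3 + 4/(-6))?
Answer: -1045 + sqrt(-10 + 2*I) ≈ -1044.7 + 3.1779*I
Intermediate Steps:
K(o) = 2*o
u = 55 (u = 3*(-5*(-3 + 4/(-6))) = 3*(-5*(-3 + 4*(-1/6))) = 3*(-5*(-3 - 2/3)) = 3*(-5*(-11/3)) = 3*(55/3) = 55)
sqrt(sqrt(19 - 23) + K(-5)) + u*(-19) = sqrt(sqrt(19 - 23) + 2*(-5)) + 55*(-19) = sqrt(sqrt(-4) - 10) - 1045 = sqrt(2*I - 10) - 1045 = sqrt(-10 + 2*I) - 1045 = -1045 + sqrt(-10 + 2*I)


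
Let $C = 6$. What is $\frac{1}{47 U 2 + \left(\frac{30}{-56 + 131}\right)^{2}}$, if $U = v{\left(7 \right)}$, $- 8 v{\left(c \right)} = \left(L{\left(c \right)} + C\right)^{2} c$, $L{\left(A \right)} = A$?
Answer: $- \frac{100}{1390009} \approx -7.1942 \cdot 10^{-5}$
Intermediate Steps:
$v{\left(c \right)} = - \frac{c \left(6 + c\right)^{2}}{8}$ ($v{\left(c \right)} = - \frac{\left(c + 6\right)^{2} c}{8} = - \frac{\left(6 + c\right)^{2} c}{8} = - \frac{c \left(6 + c\right)^{2}}{8}$)
$U = - \frac{1183}{8}$ ($U = \left(- \frac{1}{8}\right) 7 \left(6 + 7\right)^{2} = \left(- \frac{1}{8}\right) 7 \cdot 13^{2} = \left(- \frac{1}{8}\right) 7 \cdot 169 = - \frac{1183}{8} \approx -147.88$)
$\frac{1}{47 U 2 + \left(\frac{30}{-56 + 131}\right)^{2}} = \frac{1}{47 \left(- \frac{1183}{8}\right) 2 + \left(\frac{30}{-56 + 131}\right)^{2}} = \frac{1}{\left(- \frac{55601}{8}\right) 2 + \left(\frac{30}{75}\right)^{2}} = \frac{1}{- \frac{55601}{4} + \left(30 \cdot \frac{1}{75}\right)^{2}} = \frac{1}{- \frac{55601}{4} + \left(\frac{2}{5}\right)^{2}} = \frac{1}{- \frac{55601}{4} + \frac{4}{25}} = \frac{1}{- \frac{1390009}{100}} = - \frac{100}{1390009}$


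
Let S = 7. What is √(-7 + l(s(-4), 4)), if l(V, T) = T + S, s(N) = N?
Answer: 2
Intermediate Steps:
l(V, T) = 7 + T (l(V, T) = T + 7 = 7 + T)
√(-7 + l(s(-4), 4)) = √(-7 + (7 + 4)) = √(-7 + 11) = √4 = 2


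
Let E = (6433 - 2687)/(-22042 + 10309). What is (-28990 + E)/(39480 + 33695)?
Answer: -340143416/858562275 ≈ -0.39618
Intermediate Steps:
E = -3746/11733 (E = 3746/(-11733) = 3746*(-1/11733) = -3746/11733 ≈ -0.31927)
(-28990 + E)/(39480 + 33695) = (-28990 - 3746/11733)/(39480 + 33695) = -340143416/11733/73175 = -340143416/11733*1/73175 = -340143416/858562275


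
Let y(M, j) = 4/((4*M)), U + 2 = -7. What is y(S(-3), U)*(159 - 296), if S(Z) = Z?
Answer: 137/3 ≈ 45.667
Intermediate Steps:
U = -9 (U = -2 - 7 = -9)
y(M, j) = 1/M (y(M, j) = 4*(1/(4*M)) = 1/M)
y(S(-3), U)*(159 - 296) = (159 - 296)/(-3) = -⅓*(-137) = 137/3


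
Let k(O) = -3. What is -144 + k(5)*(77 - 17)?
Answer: -324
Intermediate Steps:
-144 + k(5)*(77 - 17) = -144 - 3*(77 - 17) = -144 - 3*60 = -144 - 180 = -324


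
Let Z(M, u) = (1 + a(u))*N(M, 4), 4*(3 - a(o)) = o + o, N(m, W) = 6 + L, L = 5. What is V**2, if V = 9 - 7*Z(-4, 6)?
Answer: 4624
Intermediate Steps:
N(m, W) = 11 (N(m, W) = 6 + 5 = 11)
a(o) = 3 - o/2 (a(o) = 3 - (o + o)/4 = 3 - o/2)
Z(M, u) = 44 - 11*u/2 (Z(M, u) = (1 + (3 - u/2))*11 = (4 - u/2)*11 = 44 - 11*u/2)
V = -68 (V = 9 - 7*(44 - 11/2*6) = 9 - 7*(44 - 33) = 9 - 7*11 = 9 - 77 = -68)
V**2 = (-68)**2 = 4624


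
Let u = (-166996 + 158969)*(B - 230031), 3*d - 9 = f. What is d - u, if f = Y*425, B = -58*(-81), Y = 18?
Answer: -1808745438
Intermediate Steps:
B = 4698
f = 7650 (f = 18*425 = 7650)
d = 2553 (d = 3 + (⅓)*7650 = 3 + 2550 = 2553)
u = 1808747991 (u = (-166996 + 158969)*(4698 - 230031) = -8027*(-225333) = 1808747991)
d - u = 2553 - 1*1808747991 = 2553 - 1808747991 = -1808745438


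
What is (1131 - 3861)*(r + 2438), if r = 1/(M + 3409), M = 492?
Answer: -25964044470/3901 ≈ -6.6557e+6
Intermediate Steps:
r = 1/3901 (r = 1/(492 + 3409) = 1/3901 ≈ 0.00025634)
(1131 - 3861)*(r + 2438) = (1131 - 3861)*(1/3901 + 2438) = -2730*9510639/3901 = -25964044470/3901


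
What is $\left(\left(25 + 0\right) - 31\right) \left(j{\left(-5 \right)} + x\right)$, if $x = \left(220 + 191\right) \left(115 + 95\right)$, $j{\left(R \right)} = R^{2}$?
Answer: $-518010$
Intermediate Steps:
$x = 86310$ ($x = 411 \cdot 210 = 86310$)
$\left(\left(25 + 0\right) - 31\right) \left(j{\left(-5 \right)} + x\right) = \left(\left(25 + 0\right) - 31\right) \left(\left(-5\right)^{2} + 86310\right) = \left(25 - 31\right) \left(25 + 86310\right) = \left(-6\right) 86335 = -518010$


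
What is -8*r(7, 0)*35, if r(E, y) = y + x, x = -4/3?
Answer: 1120/3 ≈ 373.33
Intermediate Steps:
x = -4/3 (x = -4*⅓ = -4/3 ≈ -1.3333)
r(E, y) = -4/3 + y (r(E, y) = y - 4/3 = -4/3 + y)
-8*r(7, 0)*35 = -8*(-4/3 + 0)*35 = -8*(-4/3)*35 = (32/3)*35 = 1120/3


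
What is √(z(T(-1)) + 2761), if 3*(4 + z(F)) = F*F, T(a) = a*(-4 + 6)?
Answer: 5*√993/3 ≈ 52.520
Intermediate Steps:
T(a) = 2*a (T(a) = a*2 = 2*a)
z(F) = -4 + F²/3 (z(F) = -4 + (F*F)/3 = -4 + F²/3)
√(z(T(-1)) + 2761) = √((-4 + (2*(-1))²/3) + 2761) = √((-4 + (⅓)*(-2)²) + 2761) = √((-4 + (⅓)*4) + 2761) = √((-4 + 4/3) + 2761) = √(-8/3 + 2761) = √(8275/3) = 5*√993/3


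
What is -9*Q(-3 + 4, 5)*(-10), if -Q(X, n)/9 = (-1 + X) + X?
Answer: -810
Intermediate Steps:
Q(X, n) = 9 - 18*X (Q(X, n) = -9*((-1 + X) + X) = -9*(-1 + 2*X) = 9 - 18*X)
-9*Q(-3 + 4, 5)*(-10) = -9*(9 - 18*(-3 + 4))*(-10) = -9*(9 - 18*1)*(-10) = -9*(9 - 18)*(-10) = -9*(-9)*(-10) = 81*(-10) = -810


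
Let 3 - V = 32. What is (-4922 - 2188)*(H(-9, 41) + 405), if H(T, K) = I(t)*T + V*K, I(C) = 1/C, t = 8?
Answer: 22328955/4 ≈ 5.5822e+6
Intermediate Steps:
V = -29 (V = 3 - 1*32 = 3 - 32 = -29)
H(T, K) = -29*K + T/8 (H(T, K) = T/8 - 29*K = -29*K + T/8)
(-4922 - 2188)*(H(-9, 41) + 405) = (-4922 - 2188)*((-29*41 + (⅛)*(-9)) + 405) = -7110*((-1189 - 9/8) + 405) = -7110*(-9521/8 + 405) = -7110*(-6281/8) = 22328955/4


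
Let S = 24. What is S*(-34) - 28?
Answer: -844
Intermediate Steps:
S*(-34) - 28 = 24*(-34) - 28 = -816 - 28 = -844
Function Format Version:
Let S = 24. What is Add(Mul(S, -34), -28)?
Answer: -844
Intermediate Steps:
Add(Mul(S, -34), -28) = Add(Mul(24, -34), -28) = Add(-816, -28) = -844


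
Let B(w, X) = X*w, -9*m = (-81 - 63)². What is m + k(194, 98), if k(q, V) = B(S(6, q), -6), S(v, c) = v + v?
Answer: -2376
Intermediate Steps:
m = -2304 (m = -(-81 - 63)²/9 = -⅑*(-144)² = -⅑*20736 = -2304)
S(v, c) = 2*v
k(q, V) = -72 (k(q, V) = -12*6 = -6*12 = -72)
m + k(194, 98) = -2304 - 72 = -2376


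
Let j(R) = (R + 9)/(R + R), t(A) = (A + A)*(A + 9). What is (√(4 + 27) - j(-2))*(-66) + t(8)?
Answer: 313/2 - 66*√31 ≈ -210.97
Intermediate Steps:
t(A) = 2*A*(9 + A) (t(A) = (2*A)*(9 + A) = 2*A*(9 + A))
j(R) = (9 + R)/(2*R) (j(R) = (9 + R)/((2*R)) = (9 + R)*(1/(2*R)) = (9 + R)/(2*R))
(√(4 + 27) - j(-2))*(-66) + t(8) = (√(4 + 27) - (9 - 2)/(2*(-2)))*(-66) + 2*8*(9 + 8) = (√31 - (-1)*7/(2*2))*(-66) + 2*8*17 = (√31 - 1*(-7/4))*(-66) + 272 = (√31 + 7/4)*(-66) + 272 = (7/4 + √31)*(-66) + 272 = (-231/2 - 66*√31) + 272 = 313/2 - 66*√31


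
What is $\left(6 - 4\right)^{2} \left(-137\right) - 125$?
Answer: $-673$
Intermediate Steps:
$\left(6 - 4\right)^{2} \left(-137\right) - 125 = 2^{2} \left(-137\right) - 125 = 4 \left(-137\right) - 125 = -548 - 125 = -673$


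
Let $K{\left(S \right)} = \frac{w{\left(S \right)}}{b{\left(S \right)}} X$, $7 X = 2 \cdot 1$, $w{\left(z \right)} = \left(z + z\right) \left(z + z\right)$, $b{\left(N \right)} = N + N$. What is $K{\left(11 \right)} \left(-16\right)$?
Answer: $- \frac{704}{7} \approx -100.57$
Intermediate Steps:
$b{\left(N \right)} = 2 N$
$w{\left(z \right)} = 4 z^{2}$ ($w{\left(z \right)} = 2 z 2 z = 4 z^{2}$)
$X = \frac{2}{7}$ ($X = \frac{2 \cdot 1}{7} = \frac{1}{7} \cdot 2 = \frac{2}{7} \approx 0.28571$)
$K{\left(S \right)} = \frac{4 S}{7}$ ($K{\left(S \right)} = \frac{4 S^{2}}{2 S} \frac{2}{7} = 4 S^{2} \frac{1}{2 S} \frac{2}{7} = 2 S \frac{2}{7} = \frac{4 S}{7}$)
$K{\left(11 \right)} \left(-16\right) = \frac{4}{7} \cdot 11 \left(-16\right) = \frac{44}{7} \left(-16\right) = - \frac{704}{7}$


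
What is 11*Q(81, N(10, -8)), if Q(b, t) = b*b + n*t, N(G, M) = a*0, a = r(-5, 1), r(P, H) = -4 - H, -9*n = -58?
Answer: 72171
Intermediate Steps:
n = 58/9 (n = -⅑*(-58) = 58/9 ≈ 6.4444)
a = -5 (a = -4 - 1*1 = -4 - 1 = -5)
N(G, M) = 0 (N(G, M) = -5*0 = 0)
Q(b, t) = b² + 58*t/9 (Q(b, t) = b*b + 58*t/9 = b² + 58*t/9)
11*Q(81, N(10, -8)) = 11*(81² + (58/9)*0) = 11*(6561 + 0) = 11*6561 = 72171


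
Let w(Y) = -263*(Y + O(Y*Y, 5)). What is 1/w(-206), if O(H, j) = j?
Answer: 1/52863 ≈ 1.8917e-5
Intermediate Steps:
w(Y) = -1315 - 263*Y (w(Y) = -263*(Y + 5) = -263*(5 + Y) = -1315 - 263*Y)
1/w(-206) = 1/(-1315 - 263*(-206)) = 1/(-1315 + 54178) = 1/52863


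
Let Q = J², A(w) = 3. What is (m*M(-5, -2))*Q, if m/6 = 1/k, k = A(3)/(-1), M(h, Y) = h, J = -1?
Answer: 10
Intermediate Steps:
Q = 1 (Q = (-1)² = 1)
k = -3 (k = 3/(-1) = 3*(-1) = -3)
m = -2 (m = 6/(-3) = 6*(-⅓) = -2)
(m*M(-5, -2))*Q = -2*(-5)*1 = 10*1 = 10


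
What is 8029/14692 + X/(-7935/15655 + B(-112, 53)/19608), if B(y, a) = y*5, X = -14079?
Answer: 1587406423388411/60368061644 ≈ 26295.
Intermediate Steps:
B(y, a) = 5*y
8029/14692 + X/(-7935/15655 + B(-112, 53)/19608) = 8029/14692 - 14079/(-7935/15655 + (5*(-112))/19608) = 8029*(1/14692) - 14079/(-7935*1/15655 - 560*1/19608) = 8029/14692 - 14079/(-1587/3131 - 70/2451) = 8029/14692 - 14079/(-4108907/7674081) = 8029/14692 - 14079*(-7674081/4108907) = 8029/14692 + 108043386399/4108907 = 1587406423388411/60368061644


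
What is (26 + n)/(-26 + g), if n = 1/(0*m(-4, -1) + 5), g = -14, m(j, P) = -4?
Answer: -131/200 ≈ -0.65500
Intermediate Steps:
n = ⅕ (n = 1/(0*(-4) + 5) = 1/(0 + 5) = 1/5 = ⅕ ≈ 0.20000)
(26 + n)/(-26 + g) = (26 + ⅕)/(-26 - 14) = (131/5)/(-40) = (131/5)*(-1/40) = -131/200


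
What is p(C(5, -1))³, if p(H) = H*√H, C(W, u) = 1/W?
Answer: √5/3125 ≈ 0.00071554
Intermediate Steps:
p(H) = H^(3/2)
p(C(5, -1))³ = ((1/5)^(3/2))³ = ((⅕)^(3/2))³ = (√5/25)³ = √5/3125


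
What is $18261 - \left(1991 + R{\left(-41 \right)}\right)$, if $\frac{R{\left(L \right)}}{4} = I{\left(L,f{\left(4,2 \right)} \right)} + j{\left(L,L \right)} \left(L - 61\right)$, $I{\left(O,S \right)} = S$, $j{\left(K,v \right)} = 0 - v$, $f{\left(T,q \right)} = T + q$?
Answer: $32974$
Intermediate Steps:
$j{\left(K,v \right)} = - v$
$R{\left(L \right)} = 24 - 4 L \left(-61 + L\right)$ ($R{\left(L \right)} = 4 \left(\left(4 + 2\right) + - L \left(L - 61\right)\right) = 4 \left(6 + - L \left(-61 + L\right)\right) = 4 \left(6 - L \left(-61 + L\right)\right) = 24 - 4 L \left(-61 + L\right)$)
$18261 - \left(1991 + R{\left(-41 \right)}\right) = 18261 - \left(1991 + \left(24 - 4 \left(-41\right)^{2} + 244 \left(-41\right)\right)\right) = 18261 - \left(1991 - 16704\right) = 18261 - -14713 = 18261 + 14713 = 32974$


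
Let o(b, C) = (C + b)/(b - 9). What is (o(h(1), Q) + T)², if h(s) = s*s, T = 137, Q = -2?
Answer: 1203409/64 ≈ 18803.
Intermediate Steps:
h(s) = s²
o(b, C) = (C + b)/(-9 + b)
(o(h(1), Q) + T)² = ((-2 + 1²)/(-9 + 1²) + 137)² = ((-2 + 1)/(-9 + 1) + 137)² = (-1/(-8) + 137)² = (-⅛*(-1) + 137)² = (⅛ + 137)² = (1097/8)² = 1203409/64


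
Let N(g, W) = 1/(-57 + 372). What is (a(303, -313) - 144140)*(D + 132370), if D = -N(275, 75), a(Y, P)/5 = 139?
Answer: -398744098087/21 ≈ -1.8988e+10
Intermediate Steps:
a(Y, P) = 695 (a(Y, P) = 5*139 = 695)
N(g, W) = 1/315
D = -1/315 (D = -1*1/315 = -1/315 ≈ -0.0031746)
(a(303, -313) - 144140)*(D + 132370) = (695 - 144140)*(-1/315 + 132370) = -143445*41696549/315 = -398744098087/21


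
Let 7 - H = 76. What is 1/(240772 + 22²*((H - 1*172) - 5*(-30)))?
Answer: 1/196728 ≈ 5.0832e-6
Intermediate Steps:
H = -69 (H = 7 - 1*76 = 7 - 76 = -69)
1/(240772 + 22²*((H - 1*172) - 5*(-30))) = 1/(240772 + 22²*((-69 - 1*172) - 5*(-30))) = 1/(240772 + 484*((-69 - 172) + 150)) = 1/(240772 + 484*(-241 + 150)) = 1/(240772 + 484*(-91)) = 1/(240772 - 44044) = 1/196728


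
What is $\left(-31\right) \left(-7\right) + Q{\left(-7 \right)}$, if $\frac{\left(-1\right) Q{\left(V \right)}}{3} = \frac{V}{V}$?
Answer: $214$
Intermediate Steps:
$Q{\left(V \right)} = -3$ ($Q{\left(V \right)} = - 3 \frac{V}{V} = \left(-3\right) 1 = -3$)
$\left(-31\right) \left(-7\right) + Q{\left(-7 \right)} = \left(-31\right) \left(-7\right) - 3 = 217 - 3 = 214$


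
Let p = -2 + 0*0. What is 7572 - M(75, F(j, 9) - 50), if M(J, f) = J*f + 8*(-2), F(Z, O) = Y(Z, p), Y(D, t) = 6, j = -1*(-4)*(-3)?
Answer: 10888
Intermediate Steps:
p = -2 (p = -2 + 0 = -2)
j = -12 (j = 4*(-3) = -12)
F(Z, O) = 6
M(J, f) = -16 + J*f (M(J, f) = J*f - 16 = -16 + J*f)
7572 - M(75, F(j, 9) - 50) = 7572 - (-16 + 75*(6 - 50)) = 7572 - (-16 + 75*(-44)) = 7572 - (-16 - 3300) = 7572 - 1*(-3316) = 7572 + 3316 = 10888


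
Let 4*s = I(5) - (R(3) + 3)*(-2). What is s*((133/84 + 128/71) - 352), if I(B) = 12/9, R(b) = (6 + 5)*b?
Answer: -16336045/2556 ≈ -6391.3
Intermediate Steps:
R(b) = 11*b
I(B) = 4/3 (I(B) = 12*(⅑) = 4/3)
s = 55/3 (s = (4/3 - (11*3 + 3)*(-2))/4 = (4/3 - (33 + 3)*(-2))/4 = (4/3 - 36*(-2))/4 = (4/3 - 1*(-72))/4 = (4/3 + 72)/4 = (¼)*(220/3) = 55/3 ≈ 18.333)
s*((133/84 + 128/71) - 352) = 55*((133/84 + 128/71) - 352)/3 = 55*((133*(1/84) + 128*(1/71)) - 352)/3 = 55*((19/12 + 128/71) - 352)/3 = 55*(2885/852 - 352)/3 = (55/3)*(-297019/852) = -16336045/2556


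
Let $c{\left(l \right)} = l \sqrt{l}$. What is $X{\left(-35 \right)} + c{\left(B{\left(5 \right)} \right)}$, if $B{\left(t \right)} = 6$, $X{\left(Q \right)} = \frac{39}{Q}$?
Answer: $- \frac{39}{35} + 6 \sqrt{6} \approx 13.583$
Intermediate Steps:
$c{\left(l \right)} = l^{\frac{3}{2}}$
$X{\left(-35 \right)} + c{\left(B{\left(5 \right)} \right)} = \frac{39}{-35} + 6^{\frac{3}{2}} = 39 \left(- \frac{1}{35}\right) + 6 \sqrt{6} = - \frac{39}{35} + 6 \sqrt{6}$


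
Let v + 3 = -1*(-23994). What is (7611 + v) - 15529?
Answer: 16073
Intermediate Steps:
v = 23991 (v = -3 - 1*(-23994) = -3 + 23994 = 23991)
(7611 + v) - 15529 = (7611 + 23991) - 15529 = 31602 - 15529 = 16073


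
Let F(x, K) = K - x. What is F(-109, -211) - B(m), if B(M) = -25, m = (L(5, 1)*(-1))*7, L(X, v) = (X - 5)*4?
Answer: -77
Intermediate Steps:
L(X, v) = -20 + 4*X (L(X, v) = (-5 + X)*4 = -20 + 4*X)
m = 0 (m = ((-20 + 4*5)*(-1))*7 = ((-20 + 20)*(-1))*7 = (0*(-1))*7 = 0*7 = 0)
F(-109, -211) - B(m) = (-211 - 1*(-109)) - 1*(-25) = (-211 + 109) + 25 = -102 + 25 = -77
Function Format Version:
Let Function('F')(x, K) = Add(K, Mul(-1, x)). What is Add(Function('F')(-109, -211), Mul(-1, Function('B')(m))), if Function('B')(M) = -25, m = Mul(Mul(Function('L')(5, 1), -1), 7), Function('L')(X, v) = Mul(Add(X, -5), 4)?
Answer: -77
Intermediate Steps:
Function('L')(X, v) = Add(-20, Mul(4, X)) (Function('L')(X, v) = Mul(Add(-5, X), 4) = Add(-20, Mul(4, X)))
m = 0 (m = Mul(Mul(Add(-20, Mul(4, 5)), -1), 7) = Mul(Mul(Add(-20, 20), -1), 7) = Mul(Mul(0, -1), 7) = Mul(0, 7) = 0)
Add(Function('F')(-109, -211), Mul(-1, Function('B')(m))) = Add(Add(-211, Mul(-1, -109)), Mul(-1, -25)) = Add(Add(-211, 109), 25) = Add(-102, 25) = -77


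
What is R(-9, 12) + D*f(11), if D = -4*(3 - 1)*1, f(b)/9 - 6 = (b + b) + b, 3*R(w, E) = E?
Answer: -2804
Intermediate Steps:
R(w, E) = E/3
f(b) = 54 + 27*b (f(b) = 54 + 9*((b + b) + b) = 54 + 9*(2*b + b) = 54 + 9*(3*b) = 54 + 27*b)
D = -8 (D = -4*2*1 = -8*1 = -8)
R(-9, 12) + D*f(11) = (⅓)*12 - 8*(54 + 27*11) = 4 - 8*(54 + 297) = 4 - 8*351 = 4 - 2808 = -2804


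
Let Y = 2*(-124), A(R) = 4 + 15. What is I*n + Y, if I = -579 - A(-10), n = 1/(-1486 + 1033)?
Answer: -111746/453 ≈ -246.68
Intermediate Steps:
A(R) = 19
n = -1/453 (n = 1/(-453) = -1/453 ≈ -0.0022075)
Y = -248
I = -598 (I = -579 - 1*19 = -579 - 19 = -598)
I*n + Y = -598*(-1/453) - 248 = 598/453 - 248 = -111746/453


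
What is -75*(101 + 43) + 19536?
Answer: 8736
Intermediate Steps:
-75*(101 + 43) + 19536 = -75*144 + 19536 = -10800 + 19536 = 8736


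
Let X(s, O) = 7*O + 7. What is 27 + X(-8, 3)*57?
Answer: 1623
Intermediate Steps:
X(s, O) = 7 + 7*O
27 + X(-8, 3)*57 = 27 + (7 + 7*3)*57 = 27 + (7 + 21)*57 = 27 + 28*57 = 27 + 1596 = 1623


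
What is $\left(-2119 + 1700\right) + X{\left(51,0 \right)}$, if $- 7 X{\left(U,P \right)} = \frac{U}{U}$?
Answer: $- \frac{2934}{7} \approx -419.14$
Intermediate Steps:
$X{\left(U,P \right)} = - \frac{1}{7}$ ($X{\left(U,P \right)} = - \frac{U \frac{1}{U}}{7} = \left(- \frac{1}{7}\right) 1 = - \frac{1}{7}$)
$\left(-2119 + 1700\right) + X{\left(51,0 \right)} = \left(-2119 + 1700\right) - \frac{1}{7} = -419 - \frac{1}{7} = - \frac{2934}{7}$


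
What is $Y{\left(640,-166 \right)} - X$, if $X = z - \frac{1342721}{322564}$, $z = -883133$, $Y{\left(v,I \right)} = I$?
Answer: $\frac{284814710109}{322564} \approx 8.8297 \cdot 10^{5}$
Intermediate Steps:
$X = - \frac{284868255733}{322564}$ ($X = -883133 - \frac{1342721}{322564} = - \frac{284868255733}{322564} \approx -8.8314 \cdot 10^{5}$)
$Y{\left(640,-166 \right)} - X = -166 - - \frac{284868255733}{322564} = -166 + \frac{284868255733}{322564} = \frac{284814710109}{322564}$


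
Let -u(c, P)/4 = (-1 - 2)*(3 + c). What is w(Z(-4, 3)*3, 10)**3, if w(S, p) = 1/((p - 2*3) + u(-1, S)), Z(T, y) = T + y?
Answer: 1/21952 ≈ 4.5554e-5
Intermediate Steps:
u(c, P) = 36 + 12*c (u(c, P) = -4*(-1 - 2)*(3 + c) = -(-12)*(3 + c) = -4*(-9 - 3*c) = 36 + 12*c)
w(S, p) = 1/(18 + p) (w(S, p) = 1/((p - 2*3) + (36 + 12*(-1))) = 1/((p - 6) + (36 - 12)) = 1/((-6 + p) + 24) = 1/(18 + p))
w(Z(-4, 3)*3, 10)**3 = (1/(18 + 10))**3 = (1/28)**3 = 1/21952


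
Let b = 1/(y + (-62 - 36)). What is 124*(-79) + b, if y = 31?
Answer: -656333/67 ≈ -9796.0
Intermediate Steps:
b = -1/67 (b = 1/(31 + (-62 - 36)) = 1/(31 - 98) = 1/(-67) = -1/67 ≈ -0.014925)
124*(-79) + b = 124*(-79) - 1/67 = -9796 - 1/67 = -656333/67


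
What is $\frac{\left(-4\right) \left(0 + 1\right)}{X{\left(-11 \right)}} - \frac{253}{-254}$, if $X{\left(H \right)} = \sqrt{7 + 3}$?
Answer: $\frac{253}{254} - \frac{2 \sqrt{10}}{5} \approx -0.26885$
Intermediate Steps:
$X{\left(H \right)} = \sqrt{10}$
$\frac{\left(-4\right) \left(0 + 1\right)}{X{\left(-11 \right)}} - \frac{253}{-254} = \frac{\left(-4\right) \left(0 + 1\right)}{\sqrt{10}} - \frac{253}{-254} = \left(-4\right) 1 \frac{\sqrt{10}}{10} - - \frac{253}{254} = - 4 \frac{\sqrt{10}}{10} + \frac{253}{254} = - \frac{2 \sqrt{10}}{5} + \frac{253}{254} = \frac{253}{254} - \frac{2 \sqrt{10}}{5}$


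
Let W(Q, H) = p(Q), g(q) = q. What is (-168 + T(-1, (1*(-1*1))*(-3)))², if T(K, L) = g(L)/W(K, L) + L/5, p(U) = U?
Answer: 725904/25 ≈ 29036.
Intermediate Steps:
W(Q, H) = Q
T(K, L) = L/5 + L/K (T(K, L) = L/K + L/5 = L/5 + L/K)
(-168 + T(-1, (1*(-1*1))*(-3)))² = (-168 + (((1*(-1*1))*(-3))/5 + ((1*(-1*1))*(-3))/(-1)))² = (-168 + (((1*(-1))*(-3))/5 + ((1*(-1))*(-3))*(-1)))² = (-168 + ((-1*(-3))/5 - 1*(-3)*(-1)))² = (-168 + ((⅕)*3 + 3*(-1)))² = (-168 + (⅗ - 3))² = (-168 - 12/5)² = (-852/5)² = 725904/25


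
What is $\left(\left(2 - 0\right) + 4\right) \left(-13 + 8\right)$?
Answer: $-30$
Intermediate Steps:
$\left(\left(2 - 0\right) + 4\right) \left(-13 + 8\right) = \left(\left(2 + \left(-5 + 5\right)\right) + 4\right) \left(-5\right) = \left(\left(2 + 0\right) + 4\right) \left(-5\right) = \left(2 + 4\right) \left(-5\right) = 6 \left(-5\right) = -30$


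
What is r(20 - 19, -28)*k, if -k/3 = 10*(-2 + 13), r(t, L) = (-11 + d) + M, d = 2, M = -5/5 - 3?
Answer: 4290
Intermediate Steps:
M = -4 (M = -5*1/5 - 3 = -1 - 3 = -4)
r(t, L) = -13 (r(t, L) = (-11 + 2) - 4 = -9 - 4 = -13)
k = -330 (k = -30*(-2 + 13) = -30*11 = -3*110 = -330)
r(20 - 19, -28)*k = -13*(-330) = 4290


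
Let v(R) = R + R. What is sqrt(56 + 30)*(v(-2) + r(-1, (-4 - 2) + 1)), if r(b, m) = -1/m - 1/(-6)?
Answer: -109*sqrt(86)/30 ≈ -33.694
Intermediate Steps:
r(b, m) = 1/6 - 1/m (r(b, m) = -1/m - 1*(-1/6) = -1/m + 1/6 = 1/6 - 1/m)
v(R) = 2*R
sqrt(56 + 30)*(v(-2) + r(-1, (-4 - 2) + 1)) = sqrt(56 + 30)*(2*(-2) + (-6 + ((-4 - 2) + 1))/(6*((-4 - 2) + 1))) = sqrt(86)*(-4 + (-6 + (-6 + 1))/(6*(-6 + 1))) = sqrt(86)*(-4 + (1/6)*(-6 - 5)/(-5)) = sqrt(86)*(-4 + (1/6)*(-1/5)*(-11)) = sqrt(86)*(-4 + 11/30) = sqrt(86)*(-109/30) = -109*sqrt(86)/30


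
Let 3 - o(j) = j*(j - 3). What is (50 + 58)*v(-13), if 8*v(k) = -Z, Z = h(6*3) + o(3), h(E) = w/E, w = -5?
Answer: -147/4 ≈ -36.750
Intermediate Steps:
o(j) = 3 - j*(-3 + j) (o(j) = 3 - j*(j - 3) = 3 - j*(-3 + j))
h(E) = -5/E
Z = 49/18 (Z = -5/(6*3) + (3 - 1*3² + 3*3) = -5/18 + (3 - 1*9 + 9) = -5*1/18 + (3 - 9 + 9) = -5/18 + 3 = 49/18 ≈ 2.7222)
v(k) = -49/144 (v(k) = (-1*49/18)/8 = (⅛)*(-49/18) = -49/144)
(50 + 58)*v(-13) = (50 + 58)*(-49/144) = 108*(-49/144) = -147/4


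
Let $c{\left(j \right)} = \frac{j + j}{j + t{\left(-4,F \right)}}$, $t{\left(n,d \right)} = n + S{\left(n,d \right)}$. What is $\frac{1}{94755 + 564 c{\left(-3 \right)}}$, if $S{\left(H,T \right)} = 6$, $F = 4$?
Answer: $\frac{1}{98139} \approx 1.019 \cdot 10^{-5}$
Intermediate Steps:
$t{\left(n,d \right)} = 6 + n$ ($t{\left(n,d \right)} = n + 6 = 6 + n$)
$c{\left(j \right)} = \frac{2 j}{2 + j}$ ($c{\left(j \right)} = \frac{j + j}{j + \left(6 - 4\right)} = \frac{2 j}{j + 2} = \frac{2 j}{2 + j}$)
$\frac{1}{94755 + 564 c{\left(-3 \right)}} = \frac{1}{94755 + 564 \cdot 2 \left(-3\right) \frac{1}{2 - 3}} = \frac{1}{94755 + 564 \cdot 2 \left(-3\right) \frac{1}{-1}} = \frac{1}{94755 + 564 \cdot 2 \left(-3\right) \left(-1\right)} = \frac{1}{94755 + 564 \cdot 6} = \frac{1}{94755 + 3384} = \frac{1}{98139}$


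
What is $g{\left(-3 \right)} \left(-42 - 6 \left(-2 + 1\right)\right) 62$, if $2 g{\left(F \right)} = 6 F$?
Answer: $20088$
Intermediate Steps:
$g{\left(F \right)} = 3 F$ ($g{\left(F \right)} = \frac{6 F}{2} = 3 F$)
$g{\left(-3 \right)} \left(-42 - 6 \left(-2 + 1\right)\right) 62 = 3 \left(-3\right) \left(-42 - 6 \left(-2 + 1\right)\right) 62 = - 9 \left(-42 - 6 \left(-1\right)\right) 62 = - 9 \left(-42 - -6\right) 62 = - 9 \left(-42 + 6\right) 62 = \left(-9\right) \left(-36\right) 62 = 324 \cdot 62 = 20088$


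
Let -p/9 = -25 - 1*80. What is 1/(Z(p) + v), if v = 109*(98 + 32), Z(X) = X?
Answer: 1/15115 ≈ 6.6159e-5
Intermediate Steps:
p = 945 (p = -9*(-25 - 1*80) = -9*(-25 - 80) = -9*(-105) = 945)
v = 14170 (v = 109*130 = 14170)
1/(Z(p) + v) = 1/(945 + 14170) = 1/15115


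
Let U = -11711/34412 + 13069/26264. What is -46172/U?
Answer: -2194935008/7477 ≈ -2.9356e+5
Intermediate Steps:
U = 725269/4611208 (U = -11711*1/34412 + 13069*(1/26264) = -1673/4916 + 1867/3752 = 725269/4611208 ≈ 0.15728)
-46172/U = -46172/725269/4611208 = -46172*4611208/725269 = -2194935008/7477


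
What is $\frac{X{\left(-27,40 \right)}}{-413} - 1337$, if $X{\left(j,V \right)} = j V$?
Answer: $- \frac{551101}{413} \approx -1334.4$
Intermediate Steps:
$X{\left(j,V \right)} = V j$
$\frac{X{\left(-27,40 \right)}}{-413} - 1337 = \frac{40 \left(-27\right)}{-413} - 1337 = \left(-1080\right) \left(- \frac{1}{413}\right) - 1337 = \frac{1080}{413} - 1337 = - \frac{551101}{413}$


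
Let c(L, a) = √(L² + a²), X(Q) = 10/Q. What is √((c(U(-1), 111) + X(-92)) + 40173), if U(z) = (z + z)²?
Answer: √(85005838 + 27508*√73)/46 ≈ 200.71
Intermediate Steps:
U(z) = 4*z² (U(z) = (2*z)² = 4*z²)
√((c(U(-1), 111) + X(-92)) + 40173) = √((√((4*(-1)²)² + 111²) + 10/(-92)) + 40173) = √((√((4*1)² + 12321) + 10*(-1/92)) + 40173) = √((√(4² + 12321) - 5/46) + 40173) = √((√(16 + 12321) - 5/46) + 40173) = √((√12337 - 5/46) + 40173) = √((13*√73 - 5/46) + 40173) = √((-5/46 + 13*√73) + 40173) = √(1847953/46 + 13*√73)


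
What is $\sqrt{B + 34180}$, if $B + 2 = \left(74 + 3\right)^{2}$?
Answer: $\sqrt{40107} \approx 200.27$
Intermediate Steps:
$B = 5927$ ($B = -2 + \left(74 + 3\right)^{2} = -2 + 77^{2} = -2 + 5929 = 5927$)
$\sqrt{B + 34180} = \sqrt{5927 + 34180} = \sqrt{40107}$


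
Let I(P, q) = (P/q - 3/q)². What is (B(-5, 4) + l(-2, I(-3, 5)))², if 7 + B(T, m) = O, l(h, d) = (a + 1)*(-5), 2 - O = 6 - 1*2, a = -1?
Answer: 81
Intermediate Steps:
I(P, q) = (-3/q + P/q)²
O = -2 (O = 2 - (6 - 1*2) = 2 - (6 - 2) = 2 - 1*4 = 2 - 4 = -2)
l(h, d) = 0 (l(h, d) = (-1 + 1)*(-5) = 0*(-5) = 0)
B(T, m) = -9 (B(T, m) = -7 - 2 = -9)
(B(-5, 4) + l(-2, I(-3, 5)))² = (-9 + 0)² = (-9)² = 81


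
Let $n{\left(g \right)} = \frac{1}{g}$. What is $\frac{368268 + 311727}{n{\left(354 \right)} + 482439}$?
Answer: $\frac{240718230}{170783407} \approx 1.4095$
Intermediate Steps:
$\frac{368268 + 311727}{n{\left(354 \right)} + 482439} = \frac{368268 + 311727}{\frac{1}{354} + 482439} = \frac{679995}{\frac{1}{354} + 482439} = \frac{679995}{\frac{170783407}{354}} = 679995 \cdot \frac{354}{170783407} = \frac{240718230}{170783407}$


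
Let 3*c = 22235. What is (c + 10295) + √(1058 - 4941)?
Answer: 53120/3 + I*√3883 ≈ 17707.0 + 62.314*I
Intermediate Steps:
c = 22235/3 (c = (⅓)*22235 = 22235/3 ≈ 7411.7)
(c + 10295) + √(1058 - 4941) = (22235/3 + 10295) + √(1058 - 4941) = 53120/3 + √(-3883) = 53120/3 + I*√3883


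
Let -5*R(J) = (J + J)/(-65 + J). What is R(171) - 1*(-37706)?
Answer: 9991919/265 ≈ 37705.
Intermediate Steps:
R(J) = -2*J/(5*(-65 + J)) (R(J) = -(J + J)/(5*(-65 + J)) = -2*J/(5*(-65 + J)))
R(171) - 1*(-37706) = -2*171/(-325 + 5*171) - 1*(-37706) = -2*171/(-325 + 855) + 37706 = -2*171/530 + 37706 = -2*171*1/530 + 37706 = -171/265 + 37706 = 9991919/265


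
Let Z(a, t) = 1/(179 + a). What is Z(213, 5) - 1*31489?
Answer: -12343687/392 ≈ -31489.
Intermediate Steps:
Z(213, 5) - 1*31489 = 1/(179 + 213) - 1*31489 = 1/392 - 31489 = -12343687/392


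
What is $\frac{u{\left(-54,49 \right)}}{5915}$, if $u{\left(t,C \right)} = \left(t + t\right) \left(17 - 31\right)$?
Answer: $\frac{216}{845} \approx 0.25562$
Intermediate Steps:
$u{\left(t,C \right)} = - 28 t$ ($u{\left(t,C \right)} = 2 t \left(-14\right) = - 28 t$)
$\frac{u{\left(-54,49 \right)}}{5915} = \frac{\left(-28\right) \left(-54\right)}{5915} = 1512 \cdot \frac{1}{5915} = \frac{216}{845}$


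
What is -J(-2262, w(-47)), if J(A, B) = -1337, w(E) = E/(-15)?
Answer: 1337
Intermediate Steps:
w(E) = -E/15 (w(E) = E*(-1/15) = -E/15)
-J(-2262, w(-47)) = -1*(-1337) = 1337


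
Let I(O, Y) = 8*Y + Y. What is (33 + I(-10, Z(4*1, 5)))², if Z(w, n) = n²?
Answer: 66564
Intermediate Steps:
I(O, Y) = 9*Y
(33 + I(-10, Z(4*1, 5)))² = (33 + 9*5²)² = (33 + 9*25)² = (33 + 225)² = 258² = 66564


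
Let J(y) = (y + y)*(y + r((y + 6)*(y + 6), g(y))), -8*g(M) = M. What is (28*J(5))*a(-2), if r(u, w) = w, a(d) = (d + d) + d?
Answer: -7350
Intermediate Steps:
a(d) = 3*d (a(d) = 2*d + d = 3*d)
g(M) = -M/8
J(y) = 7*y**2/4 (J(y) = (y + y)*(y - y/8) = (2*y)*(7*y/8) = 7*y**2/4)
(28*J(5))*a(-2) = (28*((7/4)*5**2))*(3*(-2)) = (28*((7/4)*25))*(-6) = (28*(175/4))*(-6) = 1225*(-6) = -7350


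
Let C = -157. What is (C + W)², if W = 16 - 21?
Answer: 26244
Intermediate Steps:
W = -5
(C + W)² = (-157 - 5)² = (-162)² = 26244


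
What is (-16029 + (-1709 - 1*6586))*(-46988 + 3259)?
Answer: 1063664196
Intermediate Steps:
(-16029 + (-1709 - 1*6586))*(-46988 + 3259) = (-16029 + (-1709 - 6586))*(-43729) = (-16029 - 8295)*(-43729) = -24324*(-43729) = 1063664196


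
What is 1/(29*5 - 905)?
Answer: -1/760 ≈ -0.0013158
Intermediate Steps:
1/(29*5 - 905) = 1/(145 - 905) = 1/(-760) = -1/760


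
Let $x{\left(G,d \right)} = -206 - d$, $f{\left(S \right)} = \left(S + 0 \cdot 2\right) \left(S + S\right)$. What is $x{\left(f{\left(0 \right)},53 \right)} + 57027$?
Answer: $56768$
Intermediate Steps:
$f{\left(S \right)} = 2 S^{2}$ ($f{\left(S \right)} = \left(S + 0\right) 2 S = S 2 S = 2 S^{2}$)
$x{\left(f{\left(0 \right)},53 \right)} + 57027 = \left(-206 - 53\right) + 57027 = -259 + 57027 = 56768$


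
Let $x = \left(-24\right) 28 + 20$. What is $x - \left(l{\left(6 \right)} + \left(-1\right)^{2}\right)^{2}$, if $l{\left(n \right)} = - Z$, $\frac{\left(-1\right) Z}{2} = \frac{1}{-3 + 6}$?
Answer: $- \frac{5893}{9} \approx -654.78$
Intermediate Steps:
$Z = - \frac{2}{3}$ ($Z = - \frac{2}{-3 + 6} = - \frac{2}{3} \approx -0.66667$)
$x = -652$ ($x = -672 + 20 = -652$)
$l{\left(n \right)} = \frac{2}{3}$ ($l{\left(n \right)} = \left(-1\right) \left(- \frac{2}{3}\right) = \frac{2}{3}$)
$x - \left(l{\left(6 \right)} + \left(-1\right)^{2}\right)^{2} = -652 - \left(\frac{2}{3} + \left(-1\right)^{2}\right)^{2} = -652 - \left(\frac{2}{3} + 1\right)^{2} = -652 - \left(\frac{5}{3}\right)^{2} = -652 - \frac{25}{9} = - \frac{5893}{9}$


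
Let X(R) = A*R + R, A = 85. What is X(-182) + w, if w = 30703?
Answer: 15051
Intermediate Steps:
X(R) = 86*R (X(R) = 85*R + R = 86*R)
X(-182) + w = 86*(-182) + 30703 = -15652 + 30703 = 15051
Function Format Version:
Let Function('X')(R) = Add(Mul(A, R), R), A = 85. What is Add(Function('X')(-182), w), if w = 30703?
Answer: 15051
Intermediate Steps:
Function('X')(R) = Mul(86, R) (Function('X')(R) = Add(Mul(85, R), R) = Mul(86, R))
Add(Function('X')(-182), w) = Add(Mul(86, -182), 30703) = Add(-15652, 30703) = 15051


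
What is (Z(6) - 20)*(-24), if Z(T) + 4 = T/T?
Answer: 552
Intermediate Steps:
Z(T) = -3 (Z(T) = -4 + T/T = -4 + 1 = -3)
(Z(6) - 20)*(-24) = (-3 - 20)*(-24) = -23*(-24) = 552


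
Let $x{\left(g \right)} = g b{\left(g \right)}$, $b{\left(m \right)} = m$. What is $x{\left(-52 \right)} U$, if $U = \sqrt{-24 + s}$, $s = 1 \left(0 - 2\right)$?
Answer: $2704 i \sqrt{26} \approx 13788.0 i$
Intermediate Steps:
$x{\left(g \right)} = g^{2}$ ($x{\left(g \right)} = g g = g^{2}$)
$s = -2$ ($s = 1 \left(-2\right) = -2$)
$U = i \sqrt{26}$ ($U = \sqrt{-24 - 2} = \sqrt{-26} = i \sqrt{26} \approx 5.099 i$)
$x{\left(-52 \right)} U = \left(-52\right)^{2} i \sqrt{26} = 2704 i \sqrt{26}$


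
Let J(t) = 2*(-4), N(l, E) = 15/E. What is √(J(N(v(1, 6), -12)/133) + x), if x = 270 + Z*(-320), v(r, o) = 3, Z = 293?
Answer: I*√93498 ≈ 305.77*I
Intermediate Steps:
x = -93490 (x = 270 + 293*(-320) = 270 - 93760 = -93490)
J(t) = -8
√(J(N(v(1, 6), -12)/133) + x) = √(-8 - 93490) = √(-93498) = I*√93498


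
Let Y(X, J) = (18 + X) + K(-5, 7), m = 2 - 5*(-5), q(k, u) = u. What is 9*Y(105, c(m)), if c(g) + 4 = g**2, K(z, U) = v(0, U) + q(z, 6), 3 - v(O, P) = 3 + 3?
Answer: 1134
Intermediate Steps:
v(O, P) = -3 (v(O, P) = 3 - (3 + 3) = 3 - 1*6 = 3 - 6 = -3)
m = 27 (m = 2 - 1*(-25) = 2 + 25 = 27)
K(z, U) = 3 (K(z, U) = -3 + 6 = 3)
c(g) = -4 + g**2
Y(X, J) = 21 + X (Y(X, J) = (18 + X) + 3 = 21 + X)
9*Y(105, c(m)) = 9*(21 + 105) = 9*126 = 1134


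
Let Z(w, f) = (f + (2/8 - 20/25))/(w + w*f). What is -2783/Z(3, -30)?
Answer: -4842420/611 ≈ -7925.4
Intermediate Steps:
Z(w, f) = (-11/20 + f)/(w + f*w) (Z(w, f) = (f + (2*(1/8) - 20*1/25))/(w + f*w) = (f + (1/4 - 4/5))/(w + f*w) = (f - 11/20)/(w + f*w) = (-11/20 + f)/(w + f*w))
-2783/Z(3, -30) = -2783*3*(1 - 30)/(-11/20 - 30) = -2783/((1/3)*(-611/20)/(-29)) = -2783/((1/3)*(-1/29)*(-611/20)) = -2783/611/1740 = -2783*1740/611 = -4842420/611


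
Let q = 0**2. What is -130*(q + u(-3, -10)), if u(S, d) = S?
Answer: 390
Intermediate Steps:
q = 0
-130*(q + u(-3, -10)) = -130*(0 - 3) = -130*(-3) = 390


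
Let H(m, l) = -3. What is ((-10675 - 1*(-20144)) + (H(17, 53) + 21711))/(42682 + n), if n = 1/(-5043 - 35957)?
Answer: 1278257000/1749961999 ≈ 0.73045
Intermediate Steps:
n = -1/41000 (n = 1/(-41000) = -1/41000 ≈ -2.4390e-5)
((-10675 - 1*(-20144)) + (H(17, 53) + 21711))/(42682 + n) = ((-10675 - 1*(-20144)) + (-3 + 21711))/(42682 - 1/41000) = ((-10675 + 20144) + 21708)/(1749961999/41000) = (9469 + 21708)*(41000/1749961999) = 31177*(41000/1749961999) = 1278257000/1749961999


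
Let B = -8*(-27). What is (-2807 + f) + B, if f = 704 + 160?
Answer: -1727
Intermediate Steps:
f = 864
B = 216
(-2807 + f) + B = (-2807 + 864) + 216 = -1943 + 216 = -1727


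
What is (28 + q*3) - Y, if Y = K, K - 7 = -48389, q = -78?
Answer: 48176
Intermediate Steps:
K = -48382 (K = 7 - 48389 = -48382)
Y = -48382
(28 + q*3) - Y = (28 - 78*3) - 1*(-48382) = (28 - 234) + 48382 = -206 + 48382 = 48176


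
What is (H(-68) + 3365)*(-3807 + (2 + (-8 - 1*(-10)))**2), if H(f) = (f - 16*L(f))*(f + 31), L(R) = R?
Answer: 130315625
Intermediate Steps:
H(f) = -15*f*(31 + f) (H(f) = (f - 16*f)*(f + 31) = (-15*f)*(31 + f) = -15*f*(31 + f))
(H(-68) + 3365)*(-3807 + (2 + (-8 - 1*(-10)))**2) = (15*(-68)*(-31 - 1*(-68)) + 3365)*(-3807 + (2 + (-8 - 1*(-10)))**2) = (15*(-68)*(-31 + 68) + 3365)*(-3807 + (2 + (-8 + 10))**2) = (15*(-68)*37 + 3365)*(-3807 + (2 + 2)**2) = (-37740 + 3365)*(-3807 + 4**2) = -34375*(-3807 + 16) = -34375*(-3791) = 130315625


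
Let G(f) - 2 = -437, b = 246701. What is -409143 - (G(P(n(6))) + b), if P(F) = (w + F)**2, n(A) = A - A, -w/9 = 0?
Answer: -655409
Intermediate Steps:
w = 0 (w = -9*0 = 0)
n(A) = 0
P(F) = F**2 (P(F) = (0 + F)**2 = F**2)
G(f) = -435 (G(f) = 2 - 437 = -435)
-409143 - (G(P(n(6))) + b) = -409143 - (-435 + 246701) = -409143 - 1*246266 = -409143 - 246266 = -655409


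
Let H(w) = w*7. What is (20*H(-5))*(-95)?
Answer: 66500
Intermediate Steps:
H(w) = 7*w
(20*H(-5))*(-95) = (20*(7*(-5)))*(-95) = (20*(-35))*(-95) = -700*(-95) = 66500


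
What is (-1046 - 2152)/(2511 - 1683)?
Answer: -533/138 ≈ -3.8623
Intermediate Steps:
(-1046 - 2152)/(2511 - 1683) = -3198/828 = -3198*1/828 = -533/138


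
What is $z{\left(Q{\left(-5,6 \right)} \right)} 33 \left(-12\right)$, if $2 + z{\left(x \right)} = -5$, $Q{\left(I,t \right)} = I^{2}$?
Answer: $2772$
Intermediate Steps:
$z{\left(x \right)} = -7$ ($z{\left(x \right)} = -2 - 5 = -7$)
$z{\left(Q{\left(-5,6 \right)} \right)} 33 \left(-12\right) = \left(-7\right) 33 \left(-12\right) = \left(-231\right) \left(-12\right) = 2772$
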